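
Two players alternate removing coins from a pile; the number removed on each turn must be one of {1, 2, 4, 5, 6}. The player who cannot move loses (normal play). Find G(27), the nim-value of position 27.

4

G(0) = 0
G(1) = mex{0} = 1
G(2) = mex{1,0} = 2
G(3) = mex{2,1} = 0
G(4) = mex{0,2,0} = 1
G(5) = mex{1,0,1,0} = 2
G(6) = mex{2,1,2,1,0} = 3
G(7) = mex{3,2,0,2,1} = 4
G(8) = mex{4,3,1,0,2} = 5
G(9) = mex{5,4,2,1,0} = 3
G(10) = mex{3,5,3,2,1} = 0
G(11) = mex{0,3,4,3,2} = 1
G(12) = mex{1,0,5,4,3} = 2
G(13) = mex{2,1,3,5,4} = 0
G(14) = mex{0,2,0,3,5} = 1
G(15) = mex{1,0,1,0,3} = 2
G(16) = mex{2,1,2,1,0} = 3
G(17) = mex{3,2,0,2,1} = 4
G(18) = mex{4,3,1,0,2} = 5
G(19) = mex{5,4,2,1,0} = 3
G(20) = mex{3,5,3,2,1} = 0
G(21) = mex{0,3,4,3,2} = 1
G(22) = mex{1,0,5,4,3} = 2
G(23) = mex{2,1,3,5,4} = 0
G(24) = mex{0,2,0,3,5} = 1
G(25) = mex{1,0,1,0,3} = 2
G(26) = mex{2,1,2,1,0} = 3
G(27) = mex{3,2,0,2,1} = 4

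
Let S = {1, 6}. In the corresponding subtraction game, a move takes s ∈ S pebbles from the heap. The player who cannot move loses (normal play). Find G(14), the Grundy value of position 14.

n :  0  1  2  3  4  5  6  7  8  9 10 11 12 13 14
G :  0  1  0  1  0  1  2  0  1  0  1  0  1  2  0

0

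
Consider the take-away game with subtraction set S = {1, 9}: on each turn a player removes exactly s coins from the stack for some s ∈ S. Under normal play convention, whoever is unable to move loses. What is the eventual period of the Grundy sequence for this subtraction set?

2

n :  0  1  2  3  4  5  6  7  8  9 10 11 12 13 14
G :  0  1  0  1  0  1  0  1  0  1  0  1  0  1  0
G(n+2) = G(n) holds for n = 0,…,8 (a full window of length max(S) = 9), so the sequence is purely periodic with period 2.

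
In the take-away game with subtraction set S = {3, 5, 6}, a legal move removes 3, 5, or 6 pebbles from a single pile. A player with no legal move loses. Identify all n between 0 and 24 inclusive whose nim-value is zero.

0, 1, 2, 9, 10, 11, 18, 19, 20

G(0) = 0
G(1) = mex{} = 0
G(2) = mex{} = 0
G(3) = mex{0} = 1
G(4) = mex{0} = 1
G(5) = mex{0,0} = 1
G(6) = mex{1,0,0} = 2
G(7) = mex{1,0,0} = 2
G(8) = mex{1,1,0} = 2
G(9) = mex{2,1,1} = 0
G(10) = mex{2,1,1} = 0
G(11) = mex{2,2,1} = 0
G(12) = mex{0,2,2} = 1
G(13) = mex{0,2,2} = 1
G(14) = mex{0,0,2} = 1
G(15) = mex{1,0,0} = 2
G(16) = mex{1,0,0} = 2
G(17) = mex{1,1,0} = 2
G(18) = mex{2,1,1} = 0
G(19) = mex{2,1,1} = 0
G(20) = mex{2,2,1} = 0
G(21) = mex{0,2,2} = 1
G(22) = mex{0,2,2} = 1
G(23) = mex{0,0,2} = 1
G(24) = mex{1,0,0} = 2
P-positions are exactly the n with G(n) = 0.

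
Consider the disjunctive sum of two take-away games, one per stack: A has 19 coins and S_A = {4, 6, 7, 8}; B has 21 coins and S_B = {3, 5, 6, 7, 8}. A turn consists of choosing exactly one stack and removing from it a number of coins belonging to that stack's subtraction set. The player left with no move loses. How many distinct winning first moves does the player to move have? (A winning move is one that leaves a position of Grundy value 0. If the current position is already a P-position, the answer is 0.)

Stack A, S = {4, 6, 7, 8}:
n :  0  1  2  3  4  5  6  7  8  9 10 11 12 13 14 15 16 17 18 19
G :  0  0  0  0  1  1  1  1  2  2  2  2  0  0  0  0  1  1  1  1
G_A(19) = 1.
Stack B, S = {3, 5, 6, 7, 8}:
G(0) = 0
G(1) = mex{} = 0
G(2) = mex{} = 0
G(3) = mex{0} = 1
G(4) = mex{0} = 1
G(5) = mex{0,0} = 1
G(6) = mex{1,0,0} = 2
G(7) = mex{1,0,0,0} = 2
G(8) = mex{1,1,0,0,0} = 2
G(9) = mex{2,1,1,0,0} = 3
G(10) = mex{2,1,1,1,0} = 3
G(11) = mex{2,2,1,1,1} = 0
G(12) = mex{3,2,2,1,1} = 0
G(13) = mex{3,2,2,2,1} = 0
G(14) = mex{0,3,2,2,2} = 1
G(15) = mex{0,3,3,2,2} = 1
G(16) = mex{0,0,3,3,2} = 1
G(17) = mex{1,0,0,3,3} = 2
G(18) = mex{1,0,0,0,3} = 2
G(19) = mex{1,1,0,0,0} = 2
G(20) = mex{2,1,1,0,0} = 3
G(21) = mex{2,1,1,1,0} = 3
G_B(21) = 3.
Combined Grundy value = 1 ⊕ 3 = 2.
A winning move leaves total XOR = 0, i.e. changes one component's Grundy value g to g ⊕ X where X is the current total.
Stack A: need g' = 1⊕2 = 3. Options: 19−4→G=0, 19−6→G=0, 19−7→G=0, 19−8→G=2. Hits: 0.
Stack B: need g' = 3⊕2 = 1. Options: 21−3→G=2, 21−5→G=1, 21−6→G=1, 21−7→G=1, 21−8→G=0. Hits: 3.

3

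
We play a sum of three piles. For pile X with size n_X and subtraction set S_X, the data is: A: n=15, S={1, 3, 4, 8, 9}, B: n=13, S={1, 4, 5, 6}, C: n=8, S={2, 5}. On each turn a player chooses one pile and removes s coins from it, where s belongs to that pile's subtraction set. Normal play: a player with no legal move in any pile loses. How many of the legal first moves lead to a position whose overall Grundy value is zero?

Pile A, S = {1, 3, 4, 8, 9}:
G(0) = 0
G(1) = mex{0} = 1
G(2) = mex{1} = 0
G(3) = mex{0,0} = 1
G(4) = mex{1,1,0} = 2
G(5) = mex{2,0,1} = 3
G(6) = mex{3,1,0} = 2
G(7) = mex{2,2,1} = 0
G(8) = mex{0,3,2,0} = 1
G(9) = mex{1,2,3,1,0} = 4
G(10) = mex{4,0,2,0,1} = 3
G(11) = mex{3,1,0,1,0} = 2
G(12) = mex{2,4,1,2,1} = 0
G(13) = mex{0,3,4,3,2} = 1
G(14) = mex{1,2,3,2,3} = 0
G(15) = mex{0,0,2,0,2} = 1
G_A(15) = 1.
Pile B, S = {1, 4, 5, 6}:
n :  0  1  2  3  4  5  6  7  8  9 10 11 12 13
G :  0  1  0  1  2  3  2  3  4  0  1  0  1  2
G_B(13) = 2.
Pile C, S = {2, 5}:
G(0) = 0
G(1) = mex{} = 0
G(2) = mex{0} = 1
G(3) = mex{0} = 1
G(4) = mex{1} = 0
G(5) = mex{1,0} = 2
G(6) = mex{0,0} = 1
G(7) = mex{2,1} = 0
G(8) = mex{1,1} = 0
G_C(8) = 0.
Combined Grundy value = 1 ⊕ 2 ⊕ 0 = 3.
A winning move leaves total XOR = 0, i.e. changes one component's Grundy value g to g ⊕ X where X is the current total.
Pile A: need g' = 1⊕3 = 2. Options: 15−1→G=0, 15−3→G=0, 15−4→G=2, 15−8→G=0, 15−9→G=2. Hits: 2.
Pile B: need g' = 2⊕3 = 1. Options: 13−1→G=1, 13−4→G=0, 13−5→G=4, 13−6→G=3. Hits: 1.
Pile C: need g' = 0⊕3 = 3. Options: 8−2→G=1, 8−5→G=1. Hits: 0.

3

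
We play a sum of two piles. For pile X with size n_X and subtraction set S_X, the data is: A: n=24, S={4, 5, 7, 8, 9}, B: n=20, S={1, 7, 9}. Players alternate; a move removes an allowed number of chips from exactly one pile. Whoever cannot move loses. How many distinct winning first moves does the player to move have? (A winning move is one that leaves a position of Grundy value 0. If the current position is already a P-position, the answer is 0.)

2

Pile A, S = {4, 5, 7, 8, 9}:
n :  0  1  2  3  4  5  6  7  8  9 10 11 12 13 14 15 16 17 18 19 20 21 22 23 24
G :  0  0  0  0  1  1  1  1  2  2  2  2  3  0  0  0  0  1  1  1  1  2  2  2  2
G_A(24) = 2.
Pile B, S = {1, 7, 9}:
n :  0  1  2  3  4  5  6  7  8  9 10 11 12 13 14 15 16 17 18 19 20
G :  0  1  0  1  0  1  0  1  0  1  0  1  0  1  0  1  0  1  0  1  0
G_B(20) = 0.
Combined Grundy value = 2 ⊕ 0 = 2.
A winning move leaves total XOR = 0, i.e. changes one component's Grundy value g to g ⊕ X where X is the current total.
Pile A: need g' = 2⊕2 = 0. Options: 24−4→G=1, 24−5→G=1, 24−7→G=1, 24−8→G=0, 24−9→G=0. Hits: 2.
Pile B: need g' = 0⊕2 = 2. Options: 20−1→G=1, 20−7→G=1, 20−9→G=1. Hits: 0.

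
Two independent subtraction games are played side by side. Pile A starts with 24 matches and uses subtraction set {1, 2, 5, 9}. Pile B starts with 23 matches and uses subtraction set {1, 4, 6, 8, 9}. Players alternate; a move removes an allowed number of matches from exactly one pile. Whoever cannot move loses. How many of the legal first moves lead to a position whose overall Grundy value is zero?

0

Pile A, S = {1, 2, 5, 9}:
G(0) = 0
G(1) = mex{0} = 1
G(2) = mex{1,0} = 2
G(3) = mex{2,1} = 0
G(4) = mex{0,2} = 1
G(5) = mex{1,0,0} = 2
G(6) = mex{2,1,1} = 0
G(7) = mex{0,2,2} = 1
G(8) = mex{1,0,0} = 2
G(9) = mex{2,1,1,0} = 3
G(10) = mex{3,2,2,1} = 0
G(11) = mex{0,3,0,2} = 1
G(12) = mex{1,0,1,0} = 2
G(13) = mex{2,1,2,1} = 0
G(14) = mex{0,2,3,2} = 1
G(15) = mex{1,0,0,0} = 2
G(16) = mex{2,1,1,1} = 0
G(17) = mex{0,2,2,2} = 1
G(18) = mex{1,0,0,3} = 2
G(19) = mex{2,1,1,0} = 3
G(20) = mex{3,2,2,1} = 0
G(21) = mex{0,3,0,2} = 1
G(22) = mex{1,0,1,0} = 2
G(23) = mex{2,1,2,1} = 0
G(24) = mex{0,2,3,2} = 1
G_A(24) = 1.
Pile B, S = {1, 4, 6, 8, 9}:
G(0) = 0
G(1) = mex{0} = 1
G(2) = mex{1} = 0
G(3) = mex{0} = 1
G(4) = mex{1,0} = 2
G(5) = mex{2,1} = 0
G(6) = mex{0,0,0} = 1
G(7) = mex{1,1,1} = 0
G(8) = mex{0,2,0,0} = 1
G(9) = mex{1,0,1,1,0} = 2
G(10) = mex{2,1,2,0,1} = 3
G(11) = mex{3,0,0,1,0} = 2
G(12) = mex{2,1,1,2,1} = 0
G(13) = mex{0,2,0,0,2} = 1
G(14) = mex{1,3,1,1,0} = 2
G(15) = mex{2,2,2,0,1} = 3
G(16) = mex{3,0,3,1,0} = 2
G(17) = mex{2,1,2,2,1} = 0
G(18) = mex{0,2,0,3,2} = 1
G(19) = mex{1,3,1,2,3} = 0
G(20) = mex{0,2,2,0,2} = 1
G(21) = mex{1,0,3,1,0} = 2
G(22) = mex{2,1,2,2,1} = 0
G(23) = mex{0,0,0,3,2} = 1
G_B(23) = 1.
Combined Grundy value = 1 ⊕ 1 = 0.
A winning move leaves total XOR = 0, i.e. changes one component's Grundy value g to g ⊕ X where X is the current total.
Pile A: target g' = 1⊕0 = 1, but every legal move changes the Grundy value (mex property), so 0 moves.
Pile B: target g' = 1⊕0 = 1, but every legal move changes the Grundy value (mex property), so 0 moves.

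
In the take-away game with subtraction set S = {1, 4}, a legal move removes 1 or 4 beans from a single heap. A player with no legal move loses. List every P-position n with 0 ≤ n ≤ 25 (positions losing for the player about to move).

0, 2, 5, 7, 10, 12, 15, 17, 20, 22, 25

G(0) = 0
G(1) = mex{0} = 1
G(2) = mex{1} = 0
G(3) = mex{0} = 1
G(4) = mex{1,0} = 2
G(5) = mex{2,1} = 0
G(6) = mex{0,0} = 1
G(7) = mex{1,1} = 0
G(8) = mex{0,2} = 1
G(9) = mex{1,0} = 2
G(10) = mex{2,1} = 0
G(11) = mex{0,0} = 1
G(12) = mex{1,1} = 0
G(13) = mex{0,2} = 1
G(14) = mex{1,0} = 2
G(15) = mex{2,1} = 0
G(16) = mex{0,0} = 1
G(17) = mex{1,1} = 0
G(18) = mex{0,2} = 1
G(19) = mex{1,0} = 2
G(20) = mex{2,1} = 0
G(21) = mex{0,0} = 1
G(22) = mex{1,1} = 0
G(23) = mex{0,2} = 1
G(24) = mex{1,0} = 2
G(25) = mex{2,1} = 0
P-positions are exactly the n with G(n) = 0.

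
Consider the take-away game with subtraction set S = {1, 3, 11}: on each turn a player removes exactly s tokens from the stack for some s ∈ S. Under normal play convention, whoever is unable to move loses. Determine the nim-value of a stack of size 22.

0

G(0) = 0
G(1) = mex{0} = 1
G(2) = mex{1} = 0
G(3) = mex{0,0} = 1
G(4) = mex{1,1} = 0
G(5) = mex{0,0} = 1
G(6) = mex{1,1} = 0
G(7) = mex{0,0} = 1
G(8) = mex{1,1} = 0
G(9) = mex{0,0} = 1
G(10) = mex{1,1} = 0
G(11) = mex{0,0,0} = 1
G(12) = mex{1,1,1} = 0
G(13) = mex{0,0,0} = 1
G(14) = mex{1,1,1} = 0
G(15) = mex{0,0,0} = 1
G(16) = mex{1,1,1} = 0
G(17) = mex{0,0,0} = 1
G(18) = mex{1,1,1} = 0
G(19) = mex{0,0,0} = 1
G(20) = mex{1,1,1} = 0
G(21) = mex{0,0,0} = 1
G(22) = mex{1,1,1} = 0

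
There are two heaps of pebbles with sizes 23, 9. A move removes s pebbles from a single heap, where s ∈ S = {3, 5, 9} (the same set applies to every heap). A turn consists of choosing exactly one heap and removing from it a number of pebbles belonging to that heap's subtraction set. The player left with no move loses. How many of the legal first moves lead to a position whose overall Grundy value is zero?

All heaps use S = {3, 5, 9}:
n :  0  1  2  3  4  5  6  7  8  9 10 11 12 13 14 15 16 17 18 19 20 21 22 23
G :  0  0  0  1  1  1  2  2  0  3  3  1  0  2  0  1  0  1  0  1  0  1  0  1
Heap A: G(23) = 1.
Heap B: G(9) = 3.
Combined Grundy value = 1 ⊕ 3 = 2.
A winning move leaves total XOR = 0, i.e. changes one component's Grundy value g to g ⊕ X where X is the current total.
Heap A: need g' = 1⊕2 = 3. Options: 23−3→G=0, 23−5→G=0, 23−9→G=0. Hits: 0.
Heap B: need g' = 3⊕2 = 1. Options: 9−3→G=2, 9−5→G=1, 9−9→G=0. Hits: 1.

1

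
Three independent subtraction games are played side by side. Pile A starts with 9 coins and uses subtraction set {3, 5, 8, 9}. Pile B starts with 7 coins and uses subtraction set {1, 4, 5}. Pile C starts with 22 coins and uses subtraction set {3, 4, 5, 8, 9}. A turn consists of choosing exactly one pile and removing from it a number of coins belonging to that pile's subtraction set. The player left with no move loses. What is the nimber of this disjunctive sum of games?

Pile A, S = {3, 5, 8, 9}:
G(0) = 0
G(1) = mex{} = 0
G(2) = mex{} = 0
G(3) = mex{0} = 1
G(4) = mex{0} = 1
G(5) = mex{0,0} = 1
G(6) = mex{1,0} = 2
G(7) = mex{1,0} = 2
G(8) = mex{1,1,0} = 2
G(9) = mex{2,1,0,0} = 3
G_A(9) = 3.
Pile B, S = {1, 4, 5}:
G(0) = 0
G(1) = mex{0} = 1
G(2) = mex{1} = 0
G(3) = mex{0} = 1
G(4) = mex{1,0} = 2
G(5) = mex{2,1,0} = 3
G(6) = mex{3,0,1} = 2
G(7) = mex{2,1,0} = 3
G_B(7) = 3.
Pile C, S = {3, 4, 5, 8, 9}:
n :  0  1  2  3  4  5  6  7  8  9 10 11 12 13 14 15 16 17 18 19 20 21 22
G :  0  0  0  1  1  1  2  2  2  3  3  3  0  0  0  1  1  1  2  2  2  3  3
G_C(22) = 3.
Combined Grundy value = 3 ⊕ 3 ⊕ 3 = 3.

3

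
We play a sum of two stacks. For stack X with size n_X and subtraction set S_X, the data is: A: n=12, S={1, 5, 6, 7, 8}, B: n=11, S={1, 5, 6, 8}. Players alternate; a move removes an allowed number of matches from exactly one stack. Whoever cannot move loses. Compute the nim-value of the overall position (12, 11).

4

Stack A, S = {1, 5, 6, 7, 8}:
G(0) = 0
G(1) = mex{0} = 1
G(2) = mex{1} = 0
G(3) = mex{0} = 1
G(4) = mex{1} = 0
G(5) = mex{0,0} = 1
G(6) = mex{1,1,0} = 2
G(7) = mex{2,0,1,0} = 3
G(8) = mex{3,1,0,1,0} = 2
G(9) = mex{2,0,1,0,1} = 3
G(10) = mex{3,1,0,1,0} = 2
G(11) = mex{2,2,1,0,1} = 3
G(12) = mex{3,3,2,1,0} = 4
G_A(12) = 4.
Stack B, S = {1, 5, 6, 8}:
G(0) = 0
G(1) = mex{0} = 1
G(2) = mex{1} = 0
G(3) = mex{0} = 1
G(4) = mex{1} = 0
G(5) = mex{0,0} = 1
G(6) = mex{1,1,0} = 2
G(7) = mex{2,0,1} = 3
G(8) = mex{3,1,0,0} = 2
G(9) = mex{2,0,1,1} = 3
G(10) = mex{3,1,0,0} = 2
G(11) = mex{2,2,1,1} = 0
G_B(11) = 0.
Combined Grundy value = 4 ⊕ 0 = 4.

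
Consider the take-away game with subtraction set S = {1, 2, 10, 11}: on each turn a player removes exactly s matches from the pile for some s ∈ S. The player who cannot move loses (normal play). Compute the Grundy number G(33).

0

n :  0  1  2  3  4  5  6  7  8  9 10 11 12 13 14 15 16 17 18 19 20 21 22 23 24 25 26 27 28 29 30 31 32 33
G :  0  1  2  0  1  2  0  1  2  0  1  2  0  1  2  0  1  2  0  1  2  0  1  2  0  1  2  0  1  2  0  1  2  0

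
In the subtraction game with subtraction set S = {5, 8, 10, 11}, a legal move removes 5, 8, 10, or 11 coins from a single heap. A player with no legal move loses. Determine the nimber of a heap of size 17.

G(0) = 0
G(1) = mex{} = 0
G(2) = mex{} = 0
G(3) = mex{} = 0
G(4) = mex{} = 0
G(5) = mex{0} = 1
G(6) = mex{0} = 1
G(7) = mex{0} = 1
G(8) = mex{0,0} = 1
G(9) = mex{0,0} = 1
G(10) = mex{1,0,0} = 2
G(11) = mex{1,0,0,0} = 2
G(12) = mex{1,0,0,0} = 2
G(13) = mex{1,1,0,0} = 2
G(14) = mex{1,1,0,0} = 2
G(15) = mex{2,1,1,0} = 3
G(16) = mex{2,1,1,1} = 0
G(17) = mex{2,1,1,1} = 0

0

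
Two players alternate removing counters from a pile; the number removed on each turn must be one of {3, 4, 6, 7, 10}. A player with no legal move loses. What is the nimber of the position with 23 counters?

3

n :  0  1  2  3  4  5  6  7  8  9 10 11 12 13 14 15 16 17 18 19 20 21 22 23
G :  0  0  0  1  1  1  2  2  2  3  3  3  4  0  0  0  1  1  1  2  2  2  3  3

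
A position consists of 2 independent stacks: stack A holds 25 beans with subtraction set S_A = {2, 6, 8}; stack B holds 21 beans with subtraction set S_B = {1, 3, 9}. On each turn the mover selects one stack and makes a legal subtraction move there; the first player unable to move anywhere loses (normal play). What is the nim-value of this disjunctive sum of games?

2

Stack A, S = {2, 6, 8}:
G(0) = 0
G(1) = mex{} = 0
G(2) = mex{0} = 1
G(3) = mex{0} = 1
G(4) = mex{1} = 0
G(5) = mex{1} = 0
G(6) = mex{0,0} = 1
G(7) = mex{0,0} = 1
G(8) = mex{1,1,0} = 2
G(9) = mex{1,1,0} = 2
G(10) = mex{2,0,1} = 3
G(11) = mex{2,0,1} = 3
G(12) = mex{3,1,0} = 2
G(13) = mex{3,1,0} = 2
G(14) = mex{2,2,1} = 0
G(15) = mex{2,2,1} = 0
G(16) = mex{0,3,2} = 1
G(17) = mex{0,3,2} = 1
G(18) = mex{1,2,3} = 0
G(19) = mex{1,2,3} = 0
G(20) = mex{0,0,2} = 1
G(21) = mex{0,0,2} = 1
G(22) = mex{1,1,0} = 2
G(23) = mex{1,1,0} = 2
G(24) = mex{2,0,1} = 3
G(25) = mex{2,0,1} = 3
G_A(25) = 3.
Stack B, S = {1, 3, 9}:
G(0) = 0
G(1) = mex{0} = 1
G(2) = mex{1} = 0
G(3) = mex{0,0} = 1
G(4) = mex{1,1} = 0
G(5) = mex{0,0} = 1
G(6) = mex{1,1} = 0
G(7) = mex{0,0} = 1
G(8) = mex{1,1} = 0
G(9) = mex{0,0,0} = 1
G(10) = mex{1,1,1} = 0
G(11) = mex{0,0,0} = 1
G(12) = mex{1,1,1} = 0
G(13) = mex{0,0,0} = 1
G(14) = mex{1,1,1} = 0
G(15) = mex{0,0,0} = 1
G(16) = mex{1,1,1} = 0
G(17) = mex{0,0,0} = 1
G(18) = mex{1,1,1} = 0
G(19) = mex{0,0,0} = 1
G(20) = mex{1,1,1} = 0
G(21) = mex{0,0,0} = 1
G_B(21) = 1.
Combined Grundy value = 3 ⊕ 1 = 2.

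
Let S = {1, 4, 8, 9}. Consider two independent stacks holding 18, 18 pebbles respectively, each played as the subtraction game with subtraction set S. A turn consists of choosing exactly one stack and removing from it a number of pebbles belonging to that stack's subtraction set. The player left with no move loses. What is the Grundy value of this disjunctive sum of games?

0

All stacks use S = {1, 4, 8, 9}:
G(0) = 0
G(1) = mex{0} = 1
G(2) = mex{1} = 0
G(3) = mex{0} = 1
G(4) = mex{1,0} = 2
G(5) = mex{2,1} = 0
G(6) = mex{0,0} = 1
G(7) = mex{1,1} = 0
G(8) = mex{0,2,0} = 1
G(9) = mex{1,0,1,0} = 2
G(10) = mex{2,1,0,1} = 3
G(11) = mex{3,0,1,0} = 2
G(12) = mex{2,1,2,1} = 0
G(13) = mex{0,2,0,2} = 1
G(14) = mex{1,3,1,0} = 2
G(15) = mex{2,2,0,1} = 3
G(16) = mex{3,0,1,0} = 2
G(17) = mex{2,1,2,1} = 0
G(18) = mex{0,2,3,2} = 1
Stack A: G(18) = 1.
Stack B: G(18) = 1.
Combined Grundy value = 1 ⊕ 1 = 0.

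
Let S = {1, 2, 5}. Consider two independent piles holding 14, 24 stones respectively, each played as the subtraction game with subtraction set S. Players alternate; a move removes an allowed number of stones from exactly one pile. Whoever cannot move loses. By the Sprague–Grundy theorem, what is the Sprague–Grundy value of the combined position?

2

All piles use S = {1, 2, 5}:
G(0) = 0
G(1) = mex{0} = 1
G(2) = mex{1,0} = 2
G(3) = mex{2,1} = 0
G(4) = mex{0,2} = 1
G(5) = mex{1,0,0} = 2
G(6) = mex{2,1,1} = 0
G(7) = mex{0,2,2} = 1
G(8) = mex{1,0,0} = 2
G(9) = mex{2,1,1} = 0
G(10) = mex{0,2,2} = 1
G(11) = mex{1,0,0} = 2
G(12) = mex{2,1,1} = 0
G(13) = mex{0,2,2} = 1
G(14) = mex{1,0,0} = 2
G(15) = mex{2,1,1} = 0
G(16) = mex{0,2,2} = 1
G(17) = mex{1,0,0} = 2
G(18) = mex{2,1,1} = 0
G(19) = mex{0,2,2} = 1
G(20) = mex{1,0,0} = 2
G(21) = mex{2,1,1} = 0
G(22) = mex{0,2,2} = 1
G(23) = mex{1,0,0} = 2
G(24) = mex{2,1,1} = 0
Pile A: G(14) = 2.
Pile B: G(24) = 0.
Combined Grundy value = 2 ⊕ 0 = 2.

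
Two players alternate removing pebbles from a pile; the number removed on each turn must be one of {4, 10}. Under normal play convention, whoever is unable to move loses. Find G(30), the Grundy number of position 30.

G(0) = 0
G(1) = mex{} = 0
G(2) = mex{} = 0
G(3) = mex{} = 0
G(4) = mex{0} = 1
G(5) = mex{0} = 1
G(6) = mex{0} = 1
G(7) = mex{0} = 1
G(8) = mex{1} = 0
G(9) = mex{1} = 0
G(10) = mex{1,0} = 2
G(11) = mex{1,0} = 2
G(12) = mex{0,0} = 1
G(13) = mex{0,0} = 1
G(14) = mex{2,1} = 0
G(15) = mex{2,1} = 0
G(16) = mex{1,1} = 0
G(17) = mex{1,1} = 0
G(18) = mex{0,0} = 1
G(19) = mex{0,0} = 1
G(20) = mex{0,2} = 1
G(21) = mex{0,2} = 1
G(22) = mex{1,1} = 0
G(23) = mex{1,1} = 0
G(24) = mex{1,0} = 2
G(25) = mex{1,0} = 2
G(26) = mex{0,0} = 1
G(27) = mex{0,0} = 1
G(28) = mex{2,1} = 0
G(29) = mex{2,1} = 0
G(30) = mex{1,1} = 0

0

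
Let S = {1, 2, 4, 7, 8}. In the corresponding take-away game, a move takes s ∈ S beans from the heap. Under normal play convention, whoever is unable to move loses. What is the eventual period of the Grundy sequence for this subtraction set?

G(0) = 0
G(1) = mex{0} = 1
G(2) = mex{1,0} = 2
G(3) = mex{2,1} = 0
G(4) = mex{0,2,0} = 1
G(5) = mex{1,0,1} = 2
G(6) = mex{2,1,2} = 0
G(7) = mex{0,2,0,0} = 1
G(8) = mex{1,0,1,1,0} = 2
G(9) = mex{2,1,2,2,1} = 0
G(10) = mex{0,2,0,0,2} = 1
G(11) = mex{1,0,1,1,0} = 2
G(12) = mex{2,1,2,2,1} = 0
G(13) = mex{0,2,0,0,2} = 1
G(14) = mex{1,0,1,1,0} = 2
G(n+3) = G(n) holds for n = 0,…,7 (a full window of length max(S) = 8), so the sequence is purely periodic with period 3.

3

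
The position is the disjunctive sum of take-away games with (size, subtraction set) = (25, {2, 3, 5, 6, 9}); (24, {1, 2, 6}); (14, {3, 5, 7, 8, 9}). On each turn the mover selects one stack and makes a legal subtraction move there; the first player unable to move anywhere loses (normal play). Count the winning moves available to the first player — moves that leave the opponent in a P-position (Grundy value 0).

4

Stack A, S = {2, 3, 5, 6, 9}:
n :  0  1  2  3  4  5  6  7  8  9 10 11 12 13 14 15 16 17 18 19 20 21 22 23 24 25
G :  0  0  1  1  2  2  3  3  0  4  1  5  0  4  1  2  0  3  1  2  0  3  1  2  0  3
G_A(25) = 3.
Stack B, S = {1, 2, 6}:
n :  0  1  2  3  4  5  6  7  8  9 10 11 12 13 14 15 16 17 18 19 20 21 22 23 24
G :  0  1  2  0  1  2  3  0  1  2  0  1  2  3  0  1  2  0  1  2  3  0  1  2  0
G_B(24) = 0.
Stack C, S = {3, 5, 7, 8, 9}:
G(0) = 0
G(1) = mex{} = 0
G(2) = mex{} = 0
G(3) = mex{0} = 1
G(4) = mex{0} = 1
G(5) = mex{0,0} = 1
G(6) = mex{1,0} = 2
G(7) = mex{1,0,0} = 2
G(8) = mex{1,1,0,0} = 2
G(9) = mex{2,1,0,0,0} = 3
G(10) = mex{2,1,1,0,0} = 3
G(11) = mex{2,2,1,1,0} = 3
G(12) = mex{3,2,1,1,1} = 0
G(13) = mex{3,2,2,1,1} = 0
G(14) = mex{3,3,2,2,1} = 0
G_C(14) = 0.
Combined Grundy value = 3 ⊕ 0 ⊕ 0 = 3.
A winning move leaves total XOR = 0, i.e. changes one component's Grundy value g to g ⊕ X where X is the current total.
Stack A: need g' = 3⊕3 = 0. Options: 25−2→G=2, 25−3→G=1, 25−5→G=0, 25−6→G=2, 25−9→G=0. Hits: 2.
Stack B: need g' = 0⊕3 = 3. Options: 24−1→G=2, 24−2→G=1, 24−6→G=1. Hits: 0.
Stack C: need g' = 0⊕3 = 3. Options: 14−3→G=3, 14−5→G=3, 14−7→G=2, 14−8→G=2, 14−9→G=1. Hits: 2.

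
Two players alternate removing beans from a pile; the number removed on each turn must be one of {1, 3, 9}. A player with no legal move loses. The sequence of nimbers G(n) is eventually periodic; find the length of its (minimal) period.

2

n :  0  1  2  3  4  5  6  7  8  9 10 11 12 13 14
G :  0  1  0  1  0  1  0  1  0  1  0  1  0  1  0
G(n+2) = G(n) holds for n = 0,…,8 (a full window of length max(S) = 9), so the sequence is purely periodic with period 2.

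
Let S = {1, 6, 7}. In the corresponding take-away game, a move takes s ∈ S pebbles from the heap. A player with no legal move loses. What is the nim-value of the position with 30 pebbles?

G(0) = 0
G(1) = mex{0} = 1
G(2) = mex{1} = 0
G(3) = mex{0} = 1
G(4) = mex{1} = 0
G(5) = mex{0} = 1
G(6) = mex{1,0} = 2
G(7) = mex{2,1,0} = 3
G(8) = mex{3,0,1} = 2
G(9) = mex{2,1,0} = 3
G(10) = mex{3,0,1} = 2
G(11) = mex{2,1,0} = 3
G(12) = mex{3,2,1} = 0
G(13) = mex{0,3,2} = 1
G(14) = mex{1,2,3} = 0
G(15) = mex{0,3,2} = 1
G(16) = mex{1,2,3} = 0
G(17) = mex{0,3,2} = 1
G(18) = mex{1,0,3} = 2
G(19) = mex{2,1,0} = 3
G(20) = mex{3,0,1} = 2
G(21) = mex{2,1,0} = 3
G(22) = mex{3,0,1} = 2
G(23) = mex{2,1,0} = 3
G(24) = mex{3,2,1} = 0
G(25) = mex{0,3,2} = 1
G(26) = mex{1,2,3} = 0
G(27) = mex{0,3,2} = 1
G(28) = mex{1,2,3} = 0
G(29) = mex{0,3,2} = 1
G(30) = mex{1,0,3} = 2

2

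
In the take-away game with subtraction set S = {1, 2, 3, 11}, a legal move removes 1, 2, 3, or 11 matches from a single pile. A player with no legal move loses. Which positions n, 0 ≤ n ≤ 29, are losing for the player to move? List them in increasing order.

n :  0  1  2  3  4  5  6  7  8  9 10 11 12 13 14 15 16 17 18 19 20 21 22 23 24 25 26 27 28 29
G :  0  1  2  3  0  1  2  3  0  1  2  3  0  1  2  3  0  1  2  3  0  1  2  3  0  1  2  3  0  1
P-positions are exactly the n with G(n) = 0.

0, 4, 8, 12, 16, 20, 24, 28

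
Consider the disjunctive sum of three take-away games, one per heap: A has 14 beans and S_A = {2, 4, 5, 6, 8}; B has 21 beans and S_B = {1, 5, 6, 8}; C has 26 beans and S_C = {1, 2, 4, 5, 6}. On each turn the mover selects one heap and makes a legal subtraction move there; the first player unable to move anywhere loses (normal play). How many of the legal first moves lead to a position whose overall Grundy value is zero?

Heap A, S = {2, 4, 5, 6, 8}:
G(0) = 0
G(1) = mex{} = 0
G(2) = mex{0} = 1
G(3) = mex{0} = 1
G(4) = mex{1,0} = 2
G(5) = mex{1,0,0} = 2
G(6) = mex{2,1,0,0} = 3
G(7) = mex{2,1,1,0} = 3
G(8) = mex{3,2,1,1,0} = 4
G(9) = mex{3,2,2,1,0} = 4
G(10) = mex{4,3,2,2,1} = 0
G(11) = mex{4,3,3,2,1} = 0
G(12) = mex{0,4,3,3,2} = 1
G(13) = mex{0,4,4,3,2} = 1
G(14) = mex{1,0,4,4,3} = 2
G_A(14) = 2.
Heap B, S = {1, 5, 6, 8}:
G(0) = 0
G(1) = mex{0} = 1
G(2) = mex{1} = 0
G(3) = mex{0} = 1
G(4) = mex{1} = 0
G(5) = mex{0,0} = 1
G(6) = mex{1,1,0} = 2
G(7) = mex{2,0,1} = 3
G(8) = mex{3,1,0,0} = 2
G(9) = mex{2,0,1,1} = 3
G(10) = mex{3,1,0,0} = 2
G(11) = mex{2,2,1,1} = 0
G(12) = mex{0,3,2,0} = 1
G(13) = mex{1,2,3,1} = 0
G(14) = mex{0,3,2,2} = 1
G(15) = mex{1,2,3,3} = 0
G(16) = mex{0,0,2,2} = 1
G(17) = mex{1,1,0,3} = 2
G(18) = mex{2,0,1,2} = 3
G(19) = mex{3,1,0,0} = 2
G(20) = mex{2,0,1,1} = 3
G(21) = mex{3,1,0,0} = 2
G_B(21) = 2.
Heap C, S = {1, 2, 4, 5, 6}:
G(0) = 0
G(1) = mex{0} = 1
G(2) = mex{1,0} = 2
G(3) = mex{2,1} = 0
G(4) = mex{0,2,0} = 1
G(5) = mex{1,0,1,0} = 2
G(6) = mex{2,1,2,1,0} = 3
G(7) = mex{3,2,0,2,1} = 4
G(8) = mex{4,3,1,0,2} = 5
G(9) = mex{5,4,2,1,0} = 3
G(10) = mex{3,5,3,2,1} = 0
G(11) = mex{0,3,4,3,2} = 1
G(12) = mex{1,0,5,4,3} = 2
G(13) = mex{2,1,3,5,4} = 0
G(14) = mex{0,2,0,3,5} = 1
G(15) = mex{1,0,1,0,3} = 2
G(16) = mex{2,1,2,1,0} = 3
G(17) = mex{3,2,0,2,1} = 4
G(18) = mex{4,3,1,0,2} = 5
G(19) = mex{5,4,2,1,0} = 3
G(20) = mex{3,5,3,2,1} = 0
G(21) = mex{0,3,4,3,2} = 1
G(22) = mex{1,0,5,4,3} = 2
G(23) = mex{2,1,3,5,4} = 0
G(24) = mex{0,2,0,3,5} = 1
G(25) = mex{1,0,1,0,3} = 2
G(26) = mex{2,1,2,1,0} = 3
G_C(26) = 3.
Combined Grundy value = 2 ⊕ 2 ⊕ 3 = 3.
A winning move leaves total XOR = 0, i.e. changes one component's Grundy value g to g ⊕ X where X is the current total.
Heap A: need g' = 2⊕3 = 1. Options: 14−2→G=1, 14−4→G=0, 14−5→G=4, 14−6→G=4, 14−8→G=3. Hits: 1.
Heap B: need g' = 2⊕3 = 1. Options: 21−1→G=3, 21−5→G=1, 21−6→G=0, 21−8→G=0. Hits: 1.
Heap C: need g' = 3⊕3 = 0. Options: 26−1→G=2, 26−2→G=1, 26−4→G=2, 26−5→G=1, 26−6→G=0. Hits: 1.

3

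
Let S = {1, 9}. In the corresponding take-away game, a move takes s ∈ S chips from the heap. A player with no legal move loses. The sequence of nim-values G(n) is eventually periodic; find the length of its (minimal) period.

n :  0  1  2  3  4  5  6  7  8  9 10 11 12 13 14
G :  0  1  0  1  0  1  0  1  0  1  0  1  0  1  0
G(n+2) = G(n) holds for n = 0,…,8 (a full window of length max(S) = 9), so the sequence is purely periodic with period 2.

2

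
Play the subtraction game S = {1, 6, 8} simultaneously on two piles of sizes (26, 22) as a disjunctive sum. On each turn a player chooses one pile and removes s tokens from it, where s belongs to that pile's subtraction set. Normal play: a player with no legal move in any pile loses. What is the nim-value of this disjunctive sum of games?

0

All piles use S = {1, 6, 8}:
G(0) = 0
G(1) = mex{0} = 1
G(2) = mex{1} = 0
G(3) = mex{0} = 1
G(4) = mex{1} = 0
G(5) = mex{0} = 1
G(6) = mex{1,0} = 2
G(7) = mex{2,1} = 0
G(8) = mex{0,0,0} = 1
G(9) = mex{1,1,1} = 0
G(10) = mex{0,0,0} = 1
G(11) = mex{1,1,1} = 0
G(12) = mex{0,2,0} = 1
G(13) = mex{1,0,1} = 2
G(14) = mex{2,1,2} = 0
G(15) = mex{0,0,0} = 1
G(16) = mex{1,1,1} = 0
G(17) = mex{0,0,0} = 1
G(18) = mex{1,1,1} = 0
G(19) = mex{0,2,0} = 1
G(20) = mex{1,0,1} = 2
G(21) = mex{2,1,2} = 0
G(22) = mex{0,0,0} = 1
G(23) = mex{1,1,1} = 0
G(24) = mex{0,0,0} = 1
G(25) = mex{1,1,1} = 0
G(26) = mex{0,2,0} = 1
Pile A: G(26) = 1.
Pile B: G(22) = 1.
Combined Grundy value = 1 ⊕ 1 = 0.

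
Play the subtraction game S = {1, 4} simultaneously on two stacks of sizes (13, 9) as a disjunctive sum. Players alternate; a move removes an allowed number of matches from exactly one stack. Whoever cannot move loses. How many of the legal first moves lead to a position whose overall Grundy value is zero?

2

All stacks use S = {1, 4}:
n :  0  1  2  3  4  5  6  7  8  9 10 11 12 13
G :  0  1  0  1  2  0  1  0  1  2  0  1  0  1
Stack A: G(13) = 1.
Stack B: G(9) = 2.
Combined Grundy value = 1 ⊕ 2 = 3.
A winning move leaves total XOR = 0, i.e. changes one component's Grundy value g to g ⊕ X where X is the current total.
Stack A: need g' = 1⊕3 = 2. Options: 13−1→G=0, 13−4→G=2. Hits: 1.
Stack B: need g' = 2⊕3 = 1. Options: 9−1→G=1, 9−4→G=0. Hits: 1.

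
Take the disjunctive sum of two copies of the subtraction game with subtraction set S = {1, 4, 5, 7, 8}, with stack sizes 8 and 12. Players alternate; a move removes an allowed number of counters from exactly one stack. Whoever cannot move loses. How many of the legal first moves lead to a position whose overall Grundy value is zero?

All stacks use S = {1, 4, 5, 7, 8}:
n :  0  1  2  3  4  5  6  7  8  9 10 11 12
G :  0  1  0  1  2  3  2  3  4  5  4  0  1
Stack A: G(8) = 4.
Stack B: G(12) = 1.
Combined Grundy value = 4 ⊕ 1 = 5.
A winning move leaves total XOR = 0, i.e. changes one component's Grundy value g to g ⊕ X where X is the current total.
Stack A: need g' = 4⊕5 = 1. Options: 8−1→G=3, 8−4→G=2, 8−5→G=1, 8−7→G=1, 8−8→G=0. Hits: 2.
Stack B: need g' = 1⊕5 = 4. Options: 12−1→G=0, 12−4→G=4, 12−5→G=3, 12−7→G=3, 12−8→G=2. Hits: 1.

3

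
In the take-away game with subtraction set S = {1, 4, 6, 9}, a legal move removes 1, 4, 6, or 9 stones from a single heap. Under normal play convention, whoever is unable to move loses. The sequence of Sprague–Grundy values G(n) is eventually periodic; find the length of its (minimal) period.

5

n :  0  1  2  3  4  5  6  7  8  9 10 11 12 13 14 15
G :  0  1  0  1  2  0  1  0  1  2  0  1  0  1  2  0
G(n+5) = G(n) holds for n = 0,…,8 (a full window of length max(S) = 9), so the sequence is purely periodic with period 5.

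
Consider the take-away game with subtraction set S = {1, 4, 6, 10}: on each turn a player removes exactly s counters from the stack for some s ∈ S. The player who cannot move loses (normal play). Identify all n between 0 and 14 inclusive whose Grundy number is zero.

0, 2, 5, 7, 14

G(0) = 0
G(1) = mex{0} = 1
G(2) = mex{1} = 0
G(3) = mex{0} = 1
G(4) = mex{1,0} = 2
G(5) = mex{2,1} = 0
G(6) = mex{0,0,0} = 1
G(7) = mex{1,1,1} = 0
G(8) = mex{0,2,0} = 1
G(9) = mex{1,0,1} = 2
G(10) = mex{2,1,2,0} = 3
G(11) = mex{3,0,0,1} = 2
G(12) = mex{2,1,1,0} = 3
G(13) = mex{3,2,0,1} = 4
G(14) = mex{4,3,1,2} = 0
P-positions are exactly the n with G(n) = 0.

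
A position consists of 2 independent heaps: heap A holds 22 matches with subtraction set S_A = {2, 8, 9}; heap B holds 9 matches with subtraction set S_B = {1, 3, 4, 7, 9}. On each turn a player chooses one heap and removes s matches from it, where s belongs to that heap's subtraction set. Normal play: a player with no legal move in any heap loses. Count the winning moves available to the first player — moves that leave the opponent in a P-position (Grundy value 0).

Heap A, S = {2, 8, 9}:
G(0) = 0
G(1) = mex{} = 0
G(2) = mex{0} = 1
G(3) = mex{0} = 1
G(4) = mex{1} = 0
G(5) = mex{1} = 0
G(6) = mex{0} = 1
G(7) = mex{0} = 1
G(8) = mex{1,0} = 2
G(9) = mex{1,0,0} = 2
G(10) = mex{2,1,0} = 3
G(11) = mex{2,1,1} = 0
G(12) = mex{3,0,1} = 2
G(13) = mex{0,0,0} = 1
G(14) = mex{2,1,0} = 3
G(15) = mex{1,1,1} = 0
G(16) = mex{3,2,1} = 0
G(17) = mex{0,2,2} = 1
G(18) = mex{0,3,2} = 1
G(19) = mex{1,0,3} = 2
G(20) = mex{1,2,0} = 3
G(21) = mex{2,1,2} = 0
G(22) = mex{3,3,1} = 0
G_A(22) = 0.
Heap B, S = {1, 3, 4, 7, 9}:
G(0) = 0
G(1) = mex{0} = 1
G(2) = mex{1} = 0
G(3) = mex{0,0} = 1
G(4) = mex{1,1,0} = 2
G(5) = mex{2,0,1} = 3
G(6) = mex{3,1,0} = 2
G(7) = mex{2,2,1,0} = 3
G(8) = mex{3,3,2,1} = 0
G(9) = mex{0,2,3,0,0} = 1
G_B(9) = 1.
Combined Grundy value = 0 ⊕ 1 = 1.
A winning move leaves total XOR = 0, i.e. changes one component's Grundy value g to g ⊕ X where X is the current total.
Heap A: need g' = 0⊕1 = 1. Options: 22−2→G=3, 22−8→G=3, 22−9→G=1. Hits: 1.
Heap B: need g' = 1⊕1 = 0. Options: 9−1→G=0, 9−3→G=2, 9−4→G=3, 9−7→G=0, 9−9→G=0. Hits: 3.

4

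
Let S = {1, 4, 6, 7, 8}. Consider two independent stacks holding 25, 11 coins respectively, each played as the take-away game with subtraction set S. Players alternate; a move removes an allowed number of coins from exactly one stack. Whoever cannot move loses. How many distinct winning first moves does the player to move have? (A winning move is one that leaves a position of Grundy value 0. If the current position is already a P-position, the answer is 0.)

All stacks use S = {1, 4, 6, 7, 8}:
G(0) = 0
G(1) = mex{0} = 1
G(2) = mex{1} = 0
G(3) = mex{0} = 1
G(4) = mex{1,0} = 2
G(5) = mex{2,1} = 0
G(6) = mex{0,0,0} = 1
G(7) = mex{1,1,1,0} = 2
G(8) = mex{2,2,0,1,0} = 3
G(9) = mex{3,0,1,0,1} = 2
G(10) = mex{2,1,2,1,0} = 3
G(11) = mex{3,2,0,2,1} = 4
G(12) = mex{4,3,1,0,2} = 5
G(13) = mex{5,2,2,1,0} = 3
G(14) = mex{3,3,3,2,1} = 0
G(15) = mex{0,4,2,3,2} = 1
G(16) = mex{1,5,3,2,3} = 0
G(17) = mex{0,3,4,3,2} = 1
G(18) = mex{1,0,5,4,3} = 2
G(19) = mex{2,1,3,5,4} = 0
G(20) = mex{0,0,0,3,5} = 1
G(21) = mex{1,1,1,0,3} = 2
G(22) = mex{2,2,0,1,0} = 3
G(23) = mex{3,0,1,0,1} = 2
G(24) = mex{2,1,2,1,0} = 3
G(25) = mex{3,2,0,2,1} = 4
Stack A: G(25) = 4.
Stack B: G(11) = 4.
Combined Grundy value = 4 ⊕ 4 = 0.
A winning move leaves total XOR = 0, i.e. changes one component's Grundy value g to g ⊕ X where X is the current total.
Stack A: target g' = 4⊕0 = 4, but every legal move changes the Grundy value (mex property), so 0 moves.
Stack B: target g' = 4⊕0 = 4, but every legal move changes the Grundy value (mex property), so 0 moves.

0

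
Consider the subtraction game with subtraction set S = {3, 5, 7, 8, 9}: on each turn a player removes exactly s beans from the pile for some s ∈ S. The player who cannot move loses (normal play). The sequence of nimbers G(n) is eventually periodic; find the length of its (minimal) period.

G(0) = 0
G(1) = mex{} = 0
G(2) = mex{} = 0
G(3) = mex{0} = 1
G(4) = mex{0} = 1
G(5) = mex{0,0} = 1
G(6) = mex{1,0} = 2
G(7) = mex{1,0,0} = 2
G(8) = mex{1,1,0,0} = 2
G(9) = mex{2,1,0,0,0} = 3
G(10) = mex{2,1,1,0,0} = 3
G(11) = mex{2,2,1,1,0} = 3
G(12) = mex{3,2,1,1,1} = 0
G(13) = mex{3,2,2,1,1} = 0
G(14) = mex{3,3,2,2,1} = 0
G(15) = mex{0,3,2,2,2} = 1
G(16) = mex{0,3,3,2,2} = 1
G(17) = mex{0,0,3,3,2} = 1
G(18) = mex{1,0,3,3,3} = 2
G(19) = mex{1,0,0,3,3} = 2
G(20) = mex{1,1,0,0,3} = 2
G(21) = mex{2,1,0,0,0} = 3
G(22) = mex{2,1,1,0,0} = 3
G(23) = mex{2,2,1,1,0} = 3
G(24) = mex{3,2,1,1,1} = 0
G(25) = mex{3,2,2,1,1} = 0
G(n+12) = G(n) holds for n = 0,…,8 (a full window of length max(S) = 9), so the sequence is purely periodic with period 12.

12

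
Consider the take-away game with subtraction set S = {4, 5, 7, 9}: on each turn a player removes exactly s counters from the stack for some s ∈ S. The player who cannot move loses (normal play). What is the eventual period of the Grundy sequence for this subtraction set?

13

G(0) = 0
G(1) = mex{} = 0
G(2) = mex{} = 0
G(3) = mex{} = 0
G(4) = mex{0} = 1
G(5) = mex{0,0} = 1
G(6) = mex{0,0} = 1
G(7) = mex{0,0,0} = 1
G(8) = mex{1,0,0} = 2
G(9) = mex{1,1,0,0} = 2
G(10) = mex{1,1,0,0} = 2
G(11) = mex{1,1,1,0} = 2
G(12) = mex{2,1,1,0} = 3
G(13) = mex{2,2,1,1} = 0
G(14) = mex{2,2,1,1} = 0
G(15) = mex{2,2,2,1} = 0
G(16) = mex{3,2,2,1} = 0
G(17) = mex{0,3,2,2} = 1
G(18) = mex{0,0,2,2} = 1
G(19) = mex{0,0,3,2} = 1
G(20) = mex{0,0,0,2} = 1
G(21) = mex{1,0,0,3} = 2
G(22) = mex{1,1,0,0} = 2
G(23) = mex{1,1,0,0} = 2
G(24) = mex{1,1,1,0} = 2
G(25) = mex{2,1,1,0} = 3
G(26) = mex{2,2,1,1} = 0
G(27) = mex{2,2,1,1} = 0
G(n+13) = G(n) holds for n = 0,…,8 (a full window of length max(S) = 9), so the sequence is purely periodic with period 13.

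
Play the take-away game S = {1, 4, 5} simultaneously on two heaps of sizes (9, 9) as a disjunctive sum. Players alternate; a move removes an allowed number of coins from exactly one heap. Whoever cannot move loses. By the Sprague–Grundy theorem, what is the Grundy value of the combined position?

All heaps use S = {1, 4, 5}:
G(0) = 0
G(1) = mex{0} = 1
G(2) = mex{1} = 0
G(3) = mex{0} = 1
G(4) = mex{1,0} = 2
G(5) = mex{2,1,0} = 3
G(6) = mex{3,0,1} = 2
G(7) = mex{2,1,0} = 3
G(8) = mex{3,2,1} = 0
G(9) = mex{0,3,2} = 1
Heap A: G(9) = 1.
Heap B: G(9) = 1.
Combined Grundy value = 1 ⊕ 1 = 0.

0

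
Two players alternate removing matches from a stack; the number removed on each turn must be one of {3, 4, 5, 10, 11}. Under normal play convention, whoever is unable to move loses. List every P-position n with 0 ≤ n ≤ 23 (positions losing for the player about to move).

n :  0  1  2  3  4  5  6  7  8  9 10 11 12 13 14 15 16 17 18 19 20 21 22 23
G :  0  0  0  1  1  1  2  2  0  0  3  1  1  2  2  0  0  0  1  1  1  2  2  0
P-positions are exactly the n with G(n) = 0.

0, 1, 2, 8, 9, 15, 16, 17, 23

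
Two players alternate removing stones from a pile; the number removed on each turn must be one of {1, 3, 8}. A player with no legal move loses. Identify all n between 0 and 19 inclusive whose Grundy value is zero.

0, 2, 4, 6, 11, 13, 15, 17

n :  0  1  2  3  4  5  6  7  8  9 10 11 12 13 14 15 16 17 18 19
G :  0  1  0  1  0  1  0  1  2  3  2  0  1  0  1  0  1  0  1  2
P-positions are exactly the n with G(n) = 0.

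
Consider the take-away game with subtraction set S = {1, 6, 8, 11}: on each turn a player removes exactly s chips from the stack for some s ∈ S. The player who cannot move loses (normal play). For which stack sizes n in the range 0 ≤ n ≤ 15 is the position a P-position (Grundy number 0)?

0, 2, 4, 7, 9, 14

n :  0  1  2  3  4  5  6  7  8  9 10 11 12 13 14 15
G :  0  1  0  1  0  1  2  0  1  0  1  2  3  2  0  1
P-positions are exactly the n with G(n) = 0.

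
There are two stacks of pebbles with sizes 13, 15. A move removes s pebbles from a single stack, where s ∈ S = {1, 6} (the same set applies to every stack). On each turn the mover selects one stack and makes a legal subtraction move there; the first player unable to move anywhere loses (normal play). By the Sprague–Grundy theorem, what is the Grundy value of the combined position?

All stacks use S = {1, 6}:
n :  0  1  2  3  4  5  6  7  8  9 10 11 12 13 14 15
G :  0  1  0  1  0  1  2  0  1  0  1  0  1  2  0  1
Stack A: G(13) = 2.
Stack B: G(15) = 1.
Combined Grundy value = 2 ⊕ 1 = 3.

3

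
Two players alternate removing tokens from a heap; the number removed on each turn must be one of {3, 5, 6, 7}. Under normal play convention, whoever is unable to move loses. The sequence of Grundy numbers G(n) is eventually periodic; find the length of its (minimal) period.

n :  0  1  2  3  4  5  6  7  8  9 10 11 12 13 14 15 16 17 18 19 20 21
G :  0  0  0  1  1  1  2  2  2  3  0  0  0  1  1  1  2  2  2  3  0  0
G(n+10) = G(n) holds for n = 0,…,6 (a full window of length max(S) = 7), so the sequence is purely periodic with period 10.

10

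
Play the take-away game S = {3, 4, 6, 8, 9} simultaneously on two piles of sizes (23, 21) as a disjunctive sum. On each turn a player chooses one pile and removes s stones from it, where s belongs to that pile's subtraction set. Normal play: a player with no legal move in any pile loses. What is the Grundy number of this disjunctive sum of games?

0

All piles use S = {3, 4, 6, 8, 9}:
G(0) = 0
G(1) = mex{} = 0
G(2) = mex{} = 0
G(3) = mex{0} = 1
G(4) = mex{0,0} = 1
G(5) = mex{0,0} = 1
G(6) = mex{1,0,0} = 2
G(7) = mex{1,1,0} = 2
G(8) = mex{1,1,0,0} = 2
G(9) = mex{2,1,1,0,0} = 3
G(10) = mex{2,2,1,0,0} = 3
G(11) = mex{2,2,1,1,0} = 3
G(12) = mex{3,2,2,1,1} = 0
G(13) = mex{3,3,2,1,1} = 0
G(14) = mex{3,3,2,2,1} = 0
G(15) = mex{0,3,3,2,2} = 1
G(16) = mex{0,0,3,2,2} = 1
G(17) = mex{0,0,3,3,2} = 1
G(18) = mex{1,0,0,3,3} = 2
G(19) = mex{1,1,0,3,3} = 2
G(20) = mex{1,1,0,0,3} = 2
G(21) = mex{2,1,1,0,0} = 3
G(22) = mex{2,2,1,0,0} = 3
G(23) = mex{2,2,1,1,0} = 3
Pile A: G(23) = 3.
Pile B: G(21) = 3.
Combined Grundy value = 3 ⊕ 3 = 0.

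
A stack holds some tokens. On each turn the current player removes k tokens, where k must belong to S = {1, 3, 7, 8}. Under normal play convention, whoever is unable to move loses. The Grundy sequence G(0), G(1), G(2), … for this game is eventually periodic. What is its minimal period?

15

n :  0  1  2  3  4  5  6  7  8  9 10 11 12 13 14 15 16 17 18 19 20 21 22 23 24 25 26 27 28 29 30 31
G :  0  1  0  1  0  1  0  1  2  3  2  3  2  3  2  0  1  0  1  0  1  0  1  2  3  2  3  2  3  2  0  1
G(n+15) = G(n) holds for n = 0,…,7 (a full window of length max(S) = 8), so the sequence is purely periodic with period 15.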